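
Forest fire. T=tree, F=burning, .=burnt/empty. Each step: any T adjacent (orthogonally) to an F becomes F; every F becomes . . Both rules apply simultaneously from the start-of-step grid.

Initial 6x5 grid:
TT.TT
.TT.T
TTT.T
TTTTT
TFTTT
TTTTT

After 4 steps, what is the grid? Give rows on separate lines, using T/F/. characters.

Step 1: 4 trees catch fire, 1 burn out
  TT.TT
  .TT.T
  TTT.T
  TFTTT
  F.FTT
  TFTTT
Step 2: 6 trees catch fire, 4 burn out
  TT.TT
  .TT.T
  TFT.T
  F.FTT
  ...FT
  F.FTT
Step 3: 6 trees catch fire, 6 burn out
  TT.TT
  .FT.T
  F.F.T
  ...FT
  ....F
  ...FT
Step 4: 4 trees catch fire, 6 burn out
  TF.TT
  ..F.T
  ....T
  ....F
  .....
  ....F

TF.TT
..F.T
....T
....F
.....
....F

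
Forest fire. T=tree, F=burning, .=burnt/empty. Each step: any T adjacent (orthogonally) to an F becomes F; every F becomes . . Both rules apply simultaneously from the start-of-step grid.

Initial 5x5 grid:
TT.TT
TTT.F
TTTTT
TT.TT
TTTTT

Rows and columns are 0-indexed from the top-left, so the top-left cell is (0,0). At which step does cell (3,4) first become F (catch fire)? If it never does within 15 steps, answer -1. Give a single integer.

Step 1: cell (3,4)='T' (+2 fires, +1 burnt)
Step 2: cell (3,4)='F' (+3 fires, +2 burnt)
  -> target ignites at step 2
Step 3: cell (3,4)='.' (+3 fires, +3 burnt)
Step 4: cell (3,4)='.' (+3 fires, +3 burnt)
Step 5: cell (3,4)='.' (+4 fires, +3 burnt)
Step 6: cell (3,4)='.' (+4 fires, +4 burnt)
Step 7: cell (3,4)='.' (+2 fires, +4 burnt)
Step 8: cell (3,4)='.' (+0 fires, +2 burnt)
  fire out at step 8

2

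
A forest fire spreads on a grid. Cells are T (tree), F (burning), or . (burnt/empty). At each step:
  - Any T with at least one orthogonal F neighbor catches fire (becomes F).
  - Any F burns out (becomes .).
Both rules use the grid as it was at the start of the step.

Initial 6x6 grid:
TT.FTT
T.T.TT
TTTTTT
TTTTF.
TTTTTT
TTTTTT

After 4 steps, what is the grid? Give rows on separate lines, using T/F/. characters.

Step 1: 4 trees catch fire, 2 burn out
  TT..FT
  T.T.TT
  TTTTFT
  TTTF..
  TTTTFT
  TTTTTT
Step 2: 8 trees catch fire, 4 burn out
  TT...F
  T.T.FT
  TTTF.F
  TTF...
  TTTF.F
  TTTTFT
Step 3: 6 trees catch fire, 8 burn out
  TT....
  T.T..F
  TTF...
  TF....
  TTF...
  TTTF.F
Step 4: 5 trees catch fire, 6 burn out
  TT....
  T.F...
  TF....
  F.....
  TF....
  TTF...

TT....
T.F...
TF....
F.....
TF....
TTF...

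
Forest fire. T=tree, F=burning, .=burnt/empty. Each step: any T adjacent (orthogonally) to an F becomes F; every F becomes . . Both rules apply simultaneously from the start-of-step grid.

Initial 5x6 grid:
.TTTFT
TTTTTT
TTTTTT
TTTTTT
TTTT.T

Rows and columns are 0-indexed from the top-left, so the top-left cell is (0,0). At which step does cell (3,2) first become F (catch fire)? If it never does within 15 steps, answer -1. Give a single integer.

Step 1: cell (3,2)='T' (+3 fires, +1 burnt)
Step 2: cell (3,2)='T' (+4 fires, +3 burnt)
Step 3: cell (3,2)='T' (+5 fires, +4 burnt)
Step 4: cell (3,2)='T' (+4 fires, +5 burnt)
Step 5: cell (3,2)='F' (+5 fires, +4 burnt)
  -> target ignites at step 5
Step 6: cell (3,2)='.' (+3 fires, +5 burnt)
Step 7: cell (3,2)='.' (+2 fires, +3 burnt)
Step 8: cell (3,2)='.' (+1 fires, +2 burnt)
Step 9: cell (3,2)='.' (+0 fires, +1 burnt)
  fire out at step 9

5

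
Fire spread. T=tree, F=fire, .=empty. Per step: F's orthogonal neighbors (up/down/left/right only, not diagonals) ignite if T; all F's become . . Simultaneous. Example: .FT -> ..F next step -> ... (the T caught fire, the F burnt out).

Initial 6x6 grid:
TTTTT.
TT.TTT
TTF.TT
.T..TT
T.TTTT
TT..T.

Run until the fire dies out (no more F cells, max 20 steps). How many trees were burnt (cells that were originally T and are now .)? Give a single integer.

Step 1: +1 fires, +1 burnt (F count now 1)
Step 2: +3 fires, +1 burnt (F count now 3)
Step 3: +2 fires, +3 burnt (F count now 2)
Step 4: +2 fires, +2 burnt (F count now 2)
Step 5: +1 fires, +2 burnt (F count now 1)
Step 6: +2 fires, +1 burnt (F count now 2)
Step 7: +1 fires, +2 burnt (F count now 1)
Step 8: +2 fires, +1 burnt (F count now 2)
Step 9: +2 fires, +2 burnt (F count now 2)
Step 10: +2 fires, +2 burnt (F count now 2)
Step 11: +3 fires, +2 burnt (F count now 3)
Step 12: +1 fires, +3 burnt (F count now 1)
Step 13: +0 fires, +1 burnt (F count now 0)
Fire out after step 13
Initially T: 25, now '.': 33
Total burnt (originally-T cells now '.'): 22

Answer: 22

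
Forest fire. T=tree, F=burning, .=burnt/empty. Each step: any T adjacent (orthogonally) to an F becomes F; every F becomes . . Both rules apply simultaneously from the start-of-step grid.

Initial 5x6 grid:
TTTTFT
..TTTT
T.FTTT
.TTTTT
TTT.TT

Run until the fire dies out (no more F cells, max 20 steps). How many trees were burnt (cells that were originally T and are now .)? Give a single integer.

Step 1: +6 fires, +2 burnt (F count now 6)
Step 2: +7 fires, +6 burnt (F count now 7)
Step 3: +4 fires, +7 burnt (F count now 4)
Step 4: +4 fires, +4 burnt (F count now 4)
Step 5: +1 fires, +4 burnt (F count now 1)
Step 6: +0 fires, +1 burnt (F count now 0)
Fire out after step 6
Initially T: 23, now '.': 29
Total burnt (originally-T cells now '.'): 22

Answer: 22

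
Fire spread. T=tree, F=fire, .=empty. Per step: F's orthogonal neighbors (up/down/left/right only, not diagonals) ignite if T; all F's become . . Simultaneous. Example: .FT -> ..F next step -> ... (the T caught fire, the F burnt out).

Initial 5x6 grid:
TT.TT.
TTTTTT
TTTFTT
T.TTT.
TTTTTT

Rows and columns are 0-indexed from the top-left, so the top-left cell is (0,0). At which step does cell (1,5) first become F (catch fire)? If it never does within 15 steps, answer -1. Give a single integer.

Step 1: cell (1,5)='T' (+4 fires, +1 burnt)
Step 2: cell (1,5)='T' (+8 fires, +4 burnt)
Step 3: cell (1,5)='F' (+6 fires, +8 burnt)
  -> target ignites at step 3
Step 4: cell (1,5)='.' (+5 fires, +6 burnt)
Step 5: cell (1,5)='.' (+2 fires, +5 burnt)
Step 6: cell (1,5)='.' (+0 fires, +2 burnt)
  fire out at step 6

3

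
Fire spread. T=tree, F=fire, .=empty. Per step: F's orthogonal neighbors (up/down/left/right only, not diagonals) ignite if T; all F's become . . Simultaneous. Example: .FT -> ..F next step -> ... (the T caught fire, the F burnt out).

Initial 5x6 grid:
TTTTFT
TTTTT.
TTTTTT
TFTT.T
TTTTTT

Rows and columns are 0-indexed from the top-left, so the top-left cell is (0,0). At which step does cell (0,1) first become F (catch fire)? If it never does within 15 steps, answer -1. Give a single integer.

Step 1: cell (0,1)='T' (+7 fires, +2 burnt)
Step 2: cell (0,1)='T' (+9 fires, +7 burnt)
Step 3: cell (0,1)='F' (+6 fires, +9 burnt)
  -> target ignites at step 3
Step 4: cell (0,1)='.' (+3 fires, +6 burnt)
Step 5: cell (0,1)='.' (+1 fires, +3 burnt)
Step 6: cell (0,1)='.' (+0 fires, +1 burnt)
  fire out at step 6

3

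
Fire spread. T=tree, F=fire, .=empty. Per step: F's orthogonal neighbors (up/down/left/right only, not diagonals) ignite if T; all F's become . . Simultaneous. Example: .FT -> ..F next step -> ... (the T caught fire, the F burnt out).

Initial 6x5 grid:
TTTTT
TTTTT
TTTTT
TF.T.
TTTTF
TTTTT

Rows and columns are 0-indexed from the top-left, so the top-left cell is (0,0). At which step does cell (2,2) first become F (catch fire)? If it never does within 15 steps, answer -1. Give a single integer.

Step 1: cell (2,2)='T' (+5 fires, +2 burnt)
Step 2: cell (2,2)='F' (+8 fires, +5 burnt)
  -> target ignites at step 2
Step 3: cell (2,2)='.' (+6 fires, +8 burnt)
Step 4: cell (2,2)='.' (+4 fires, +6 burnt)
Step 5: cell (2,2)='.' (+2 fires, +4 burnt)
Step 6: cell (2,2)='.' (+1 fires, +2 burnt)
Step 7: cell (2,2)='.' (+0 fires, +1 burnt)
  fire out at step 7

2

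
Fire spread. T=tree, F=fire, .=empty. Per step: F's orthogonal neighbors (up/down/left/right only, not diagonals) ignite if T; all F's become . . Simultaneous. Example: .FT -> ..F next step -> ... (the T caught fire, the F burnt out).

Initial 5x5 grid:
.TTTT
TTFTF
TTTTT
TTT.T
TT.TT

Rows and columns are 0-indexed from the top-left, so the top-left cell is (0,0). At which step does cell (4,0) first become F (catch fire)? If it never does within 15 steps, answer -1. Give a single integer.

Step 1: cell (4,0)='T' (+6 fires, +2 burnt)
Step 2: cell (4,0)='T' (+7 fires, +6 burnt)
Step 3: cell (4,0)='T' (+3 fires, +7 burnt)
Step 4: cell (4,0)='T' (+3 fires, +3 burnt)
Step 5: cell (4,0)='F' (+1 fires, +3 burnt)
  -> target ignites at step 5
Step 6: cell (4,0)='.' (+0 fires, +1 burnt)
  fire out at step 6

5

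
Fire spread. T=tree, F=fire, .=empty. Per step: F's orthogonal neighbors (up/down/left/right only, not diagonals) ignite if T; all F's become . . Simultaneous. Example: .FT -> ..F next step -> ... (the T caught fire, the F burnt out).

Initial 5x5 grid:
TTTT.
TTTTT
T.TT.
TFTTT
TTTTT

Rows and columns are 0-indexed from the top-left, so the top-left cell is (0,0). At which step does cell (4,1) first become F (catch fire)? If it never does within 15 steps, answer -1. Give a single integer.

Step 1: cell (4,1)='F' (+3 fires, +1 burnt)
  -> target ignites at step 1
Step 2: cell (4,1)='.' (+5 fires, +3 burnt)
Step 3: cell (4,1)='.' (+5 fires, +5 burnt)
Step 4: cell (4,1)='.' (+5 fires, +5 burnt)
Step 5: cell (4,1)='.' (+3 fires, +5 burnt)
Step 6: cell (4,1)='.' (+0 fires, +3 burnt)
  fire out at step 6

1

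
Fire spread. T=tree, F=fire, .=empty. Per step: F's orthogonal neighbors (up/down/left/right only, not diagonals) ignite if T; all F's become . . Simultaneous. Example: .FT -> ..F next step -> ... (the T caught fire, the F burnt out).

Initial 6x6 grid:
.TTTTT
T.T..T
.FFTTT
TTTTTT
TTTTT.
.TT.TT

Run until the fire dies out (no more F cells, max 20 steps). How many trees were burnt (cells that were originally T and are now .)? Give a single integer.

Answer: 25

Derivation:
Step 1: +4 fires, +2 burnt (F count now 4)
Step 2: +6 fires, +4 burnt (F count now 6)
Step 3: +8 fires, +6 burnt (F count now 8)
Step 4: +4 fires, +8 burnt (F count now 4)
Step 5: +2 fires, +4 burnt (F count now 2)
Step 6: +1 fires, +2 burnt (F count now 1)
Step 7: +0 fires, +1 burnt (F count now 0)
Fire out after step 7
Initially T: 26, now '.': 35
Total burnt (originally-T cells now '.'): 25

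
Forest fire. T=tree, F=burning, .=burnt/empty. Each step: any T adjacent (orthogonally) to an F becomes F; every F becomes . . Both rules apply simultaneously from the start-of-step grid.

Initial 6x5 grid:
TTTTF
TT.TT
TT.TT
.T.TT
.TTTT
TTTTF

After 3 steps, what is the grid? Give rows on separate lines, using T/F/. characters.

Step 1: 4 trees catch fire, 2 burn out
  TTTF.
  TT.TF
  TT.TT
  .T.TT
  .TTTF
  TTTF.
Step 2: 6 trees catch fire, 4 burn out
  TTF..
  TT.F.
  TT.TF
  .T.TF
  .TTF.
  TTF..
Step 3: 5 trees catch fire, 6 burn out
  TF...
  TT...
  TT.F.
  .T.F.
  .TF..
  TF...

TF...
TT...
TT.F.
.T.F.
.TF..
TF...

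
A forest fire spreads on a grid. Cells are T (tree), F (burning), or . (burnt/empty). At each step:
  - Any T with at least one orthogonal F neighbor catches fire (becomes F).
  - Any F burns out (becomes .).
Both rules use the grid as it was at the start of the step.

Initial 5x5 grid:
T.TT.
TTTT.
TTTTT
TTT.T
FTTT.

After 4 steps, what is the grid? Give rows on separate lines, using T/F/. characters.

Step 1: 2 trees catch fire, 1 burn out
  T.TT.
  TTTT.
  TTTTT
  FTT.T
  .FTT.
Step 2: 3 trees catch fire, 2 burn out
  T.TT.
  TTTT.
  FTTTT
  .FT.T
  ..FT.
Step 3: 4 trees catch fire, 3 burn out
  T.TT.
  FTTT.
  .FTTT
  ..F.T
  ...F.
Step 4: 3 trees catch fire, 4 burn out
  F.TT.
  .FTT.
  ..FTT
  ....T
  .....

F.TT.
.FTT.
..FTT
....T
.....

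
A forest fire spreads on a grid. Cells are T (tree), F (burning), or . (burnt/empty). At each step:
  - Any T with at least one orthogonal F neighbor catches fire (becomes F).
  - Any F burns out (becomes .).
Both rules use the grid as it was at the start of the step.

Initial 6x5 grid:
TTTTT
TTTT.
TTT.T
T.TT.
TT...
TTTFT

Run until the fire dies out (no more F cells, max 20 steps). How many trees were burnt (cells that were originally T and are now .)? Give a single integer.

Step 1: +2 fires, +1 burnt (F count now 2)
Step 2: +1 fires, +2 burnt (F count now 1)
Step 3: +2 fires, +1 burnt (F count now 2)
Step 4: +1 fires, +2 burnt (F count now 1)
Step 5: +1 fires, +1 burnt (F count now 1)
Step 6: +1 fires, +1 burnt (F count now 1)
Step 7: +2 fires, +1 burnt (F count now 2)
Step 8: +3 fires, +2 burnt (F count now 3)
Step 9: +3 fires, +3 burnt (F count now 3)
Step 10: +3 fires, +3 burnt (F count now 3)
Step 11: +1 fires, +3 burnt (F count now 1)
Step 12: +1 fires, +1 burnt (F count now 1)
Step 13: +0 fires, +1 burnt (F count now 0)
Fire out after step 13
Initially T: 22, now '.': 29
Total burnt (originally-T cells now '.'): 21

Answer: 21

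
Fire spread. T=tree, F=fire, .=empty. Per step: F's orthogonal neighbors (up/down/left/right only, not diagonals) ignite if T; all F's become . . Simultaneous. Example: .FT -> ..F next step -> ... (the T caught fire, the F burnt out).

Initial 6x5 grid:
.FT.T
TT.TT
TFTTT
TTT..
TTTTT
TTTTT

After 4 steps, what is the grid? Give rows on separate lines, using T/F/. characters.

Step 1: 5 trees catch fire, 2 burn out
  ..F.T
  TF.TT
  F.FTT
  TFT..
  TTTTT
  TTTTT
Step 2: 5 trees catch fire, 5 burn out
  ....T
  F..TT
  ...FT
  F.F..
  TFTTT
  TTTTT
Step 3: 5 trees catch fire, 5 burn out
  ....T
  ...FT
  ....F
  .....
  F.FTT
  TFTTT
Step 4: 4 trees catch fire, 5 burn out
  ....T
  ....F
  .....
  .....
  ...FT
  F.FTT

....T
....F
.....
.....
...FT
F.FTT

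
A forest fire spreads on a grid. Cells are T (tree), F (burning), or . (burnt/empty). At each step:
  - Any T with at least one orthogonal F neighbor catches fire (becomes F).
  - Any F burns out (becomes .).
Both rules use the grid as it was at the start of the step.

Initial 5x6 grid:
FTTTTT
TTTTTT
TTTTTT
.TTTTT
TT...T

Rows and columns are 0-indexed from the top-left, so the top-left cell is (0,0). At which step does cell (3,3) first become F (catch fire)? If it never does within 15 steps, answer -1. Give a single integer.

Step 1: cell (3,3)='T' (+2 fires, +1 burnt)
Step 2: cell (3,3)='T' (+3 fires, +2 burnt)
Step 3: cell (3,3)='T' (+3 fires, +3 burnt)
Step 4: cell (3,3)='T' (+4 fires, +3 burnt)
Step 5: cell (3,3)='T' (+5 fires, +4 burnt)
Step 6: cell (3,3)='F' (+4 fires, +5 burnt)
  -> target ignites at step 6
Step 7: cell (3,3)='.' (+2 fires, +4 burnt)
Step 8: cell (3,3)='.' (+1 fires, +2 burnt)
Step 9: cell (3,3)='.' (+1 fires, +1 burnt)
Step 10: cell (3,3)='.' (+0 fires, +1 burnt)
  fire out at step 10

6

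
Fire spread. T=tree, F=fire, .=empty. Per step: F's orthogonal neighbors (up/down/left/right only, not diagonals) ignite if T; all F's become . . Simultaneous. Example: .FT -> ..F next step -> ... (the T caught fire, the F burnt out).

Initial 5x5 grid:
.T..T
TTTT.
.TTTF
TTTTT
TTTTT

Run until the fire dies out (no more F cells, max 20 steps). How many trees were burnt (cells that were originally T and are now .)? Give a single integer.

Step 1: +2 fires, +1 burnt (F count now 2)
Step 2: +4 fires, +2 burnt (F count now 4)
Step 3: +4 fires, +4 burnt (F count now 4)
Step 4: +3 fires, +4 burnt (F count now 3)
Step 5: +4 fires, +3 burnt (F count now 4)
Step 6: +1 fires, +4 burnt (F count now 1)
Step 7: +0 fires, +1 burnt (F count now 0)
Fire out after step 7
Initially T: 19, now '.': 24
Total burnt (originally-T cells now '.'): 18

Answer: 18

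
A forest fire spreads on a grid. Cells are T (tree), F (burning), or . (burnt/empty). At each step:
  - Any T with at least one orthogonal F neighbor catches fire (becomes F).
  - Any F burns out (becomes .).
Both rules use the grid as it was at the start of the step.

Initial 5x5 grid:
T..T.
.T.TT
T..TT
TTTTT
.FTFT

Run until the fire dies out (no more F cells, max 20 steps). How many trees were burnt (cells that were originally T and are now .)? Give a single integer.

Answer: 13

Derivation:
Step 1: +4 fires, +2 burnt (F count now 4)
Step 2: +4 fires, +4 burnt (F count now 4)
Step 3: +3 fires, +4 burnt (F count now 3)
Step 4: +2 fires, +3 burnt (F count now 2)
Step 5: +0 fires, +2 burnt (F count now 0)
Fire out after step 5
Initially T: 15, now '.': 23
Total burnt (originally-T cells now '.'): 13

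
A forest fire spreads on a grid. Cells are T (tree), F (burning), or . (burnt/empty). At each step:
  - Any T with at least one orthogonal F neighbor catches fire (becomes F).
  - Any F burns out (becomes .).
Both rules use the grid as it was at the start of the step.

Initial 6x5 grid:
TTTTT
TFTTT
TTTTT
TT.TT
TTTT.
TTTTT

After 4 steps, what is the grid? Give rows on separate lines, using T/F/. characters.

Step 1: 4 trees catch fire, 1 burn out
  TFTTT
  F.FTT
  TFTTT
  TT.TT
  TTTT.
  TTTTT
Step 2: 6 trees catch fire, 4 burn out
  F.FTT
  ...FT
  F.FTT
  TF.TT
  TTTT.
  TTTTT
Step 3: 5 trees catch fire, 6 burn out
  ...FT
  ....F
  ...FT
  F..TT
  TFTT.
  TTTTT
Step 4: 6 trees catch fire, 5 burn out
  ....F
  .....
  ....F
  ...FT
  F.FT.
  TFTTT

....F
.....
....F
...FT
F.FT.
TFTTT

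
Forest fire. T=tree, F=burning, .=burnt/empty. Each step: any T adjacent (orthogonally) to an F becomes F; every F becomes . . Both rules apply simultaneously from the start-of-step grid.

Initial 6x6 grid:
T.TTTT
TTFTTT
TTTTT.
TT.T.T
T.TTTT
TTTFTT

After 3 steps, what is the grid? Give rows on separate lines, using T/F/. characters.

Step 1: 7 trees catch fire, 2 burn out
  T.FTTT
  TF.FTT
  TTFTT.
  TT.T.T
  T.TFTT
  TTF.FT
Step 2: 10 trees catch fire, 7 burn out
  T..FTT
  F...FT
  TF.FT.
  TT.F.T
  T.F.FT
  TF...F
Step 3: 8 trees catch fire, 10 burn out
  F...FT
  .....F
  F...F.
  TF...T
  T....F
  F.....

F...FT
.....F
F...F.
TF...T
T....F
F.....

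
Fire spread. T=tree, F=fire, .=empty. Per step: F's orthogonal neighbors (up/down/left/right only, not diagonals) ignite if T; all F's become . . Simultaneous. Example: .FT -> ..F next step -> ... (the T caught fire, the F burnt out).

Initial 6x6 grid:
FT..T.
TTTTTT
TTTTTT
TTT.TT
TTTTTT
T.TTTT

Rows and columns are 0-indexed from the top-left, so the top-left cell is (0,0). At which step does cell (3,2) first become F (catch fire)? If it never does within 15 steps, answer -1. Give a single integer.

Step 1: cell (3,2)='T' (+2 fires, +1 burnt)
Step 2: cell (3,2)='T' (+2 fires, +2 burnt)
Step 3: cell (3,2)='T' (+3 fires, +2 burnt)
Step 4: cell (3,2)='T' (+4 fires, +3 burnt)
Step 5: cell (3,2)='F' (+5 fires, +4 burnt)
  -> target ignites at step 5
Step 6: cell (3,2)='.' (+4 fires, +5 burnt)
Step 7: cell (3,2)='.' (+4 fires, +4 burnt)
Step 8: cell (3,2)='.' (+3 fires, +4 burnt)
Step 9: cell (3,2)='.' (+2 fires, +3 burnt)
Step 10: cell (3,2)='.' (+1 fires, +2 burnt)
Step 11: cell (3,2)='.' (+0 fires, +1 burnt)
  fire out at step 11

5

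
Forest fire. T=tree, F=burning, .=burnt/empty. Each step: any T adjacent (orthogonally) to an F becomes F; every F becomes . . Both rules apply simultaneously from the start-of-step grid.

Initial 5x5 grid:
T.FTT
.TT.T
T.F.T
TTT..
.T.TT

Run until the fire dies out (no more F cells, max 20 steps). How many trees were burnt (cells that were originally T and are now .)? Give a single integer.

Step 1: +3 fires, +2 burnt (F count now 3)
Step 2: +3 fires, +3 burnt (F count now 3)
Step 3: +3 fires, +3 burnt (F count now 3)
Step 4: +2 fires, +3 burnt (F count now 2)
Step 5: +0 fires, +2 burnt (F count now 0)
Fire out after step 5
Initially T: 14, now '.': 22
Total burnt (originally-T cells now '.'): 11

Answer: 11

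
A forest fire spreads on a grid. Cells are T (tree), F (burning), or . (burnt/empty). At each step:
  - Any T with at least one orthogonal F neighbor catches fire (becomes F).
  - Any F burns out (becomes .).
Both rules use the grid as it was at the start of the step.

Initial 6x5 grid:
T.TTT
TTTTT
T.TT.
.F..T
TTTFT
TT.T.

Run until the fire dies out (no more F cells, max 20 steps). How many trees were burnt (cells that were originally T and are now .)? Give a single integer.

Answer: 8

Derivation:
Step 1: +4 fires, +2 burnt (F count now 4)
Step 2: +3 fires, +4 burnt (F count now 3)
Step 3: +1 fires, +3 burnt (F count now 1)
Step 4: +0 fires, +1 burnt (F count now 0)
Fire out after step 4
Initially T: 20, now '.': 18
Total burnt (originally-T cells now '.'): 8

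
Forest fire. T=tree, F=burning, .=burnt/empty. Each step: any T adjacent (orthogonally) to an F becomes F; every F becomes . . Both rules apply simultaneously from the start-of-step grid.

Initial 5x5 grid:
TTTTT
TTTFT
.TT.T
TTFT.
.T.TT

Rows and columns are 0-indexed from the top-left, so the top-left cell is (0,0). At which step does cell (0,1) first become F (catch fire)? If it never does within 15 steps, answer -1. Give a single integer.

Step 1: cell (0,1)='T' (+6 fires, +2 burnt)
Step 2: cell (0,1)='T' (+8 fires, +6 burnt)
Step 3: cell (0,1)='F' (+3 fires, +8 burnt)
  -> target ignites at step 3
Step 4: cell (0,1)='.' (+1 fires, +3 burnt)
Step 5: cell (0,1)='.' (+0 fires, +1 burnt)
  fire out at step 5

3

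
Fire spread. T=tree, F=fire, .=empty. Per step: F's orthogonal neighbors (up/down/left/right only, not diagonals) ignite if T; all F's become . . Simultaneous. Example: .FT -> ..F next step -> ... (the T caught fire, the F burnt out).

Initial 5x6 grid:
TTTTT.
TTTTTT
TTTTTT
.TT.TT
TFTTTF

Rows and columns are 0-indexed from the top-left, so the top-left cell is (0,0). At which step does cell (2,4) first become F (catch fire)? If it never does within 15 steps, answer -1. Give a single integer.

Step 1: cell (2,4)='T' (+5 fires, +2 burnt)
Step 2: cell (2,4)='T' (+5 fires, +5 burnt)
Step 3: cell (2,4)='F' (+5 fires, +5 burnt)
  -> target ignites at step 3
Step 4: cell (2,4)='.' (+5 fires, +5 burnt)
Step 5: cell (2,4)='.' (+4 fires, +5 burnt)
Step 6: cell (2,4)='.' (+1 fires, +4 burnt)
Step 7: cell (2,4)='.' (+0 fires, +1 burnt)
  fire out at step 7

3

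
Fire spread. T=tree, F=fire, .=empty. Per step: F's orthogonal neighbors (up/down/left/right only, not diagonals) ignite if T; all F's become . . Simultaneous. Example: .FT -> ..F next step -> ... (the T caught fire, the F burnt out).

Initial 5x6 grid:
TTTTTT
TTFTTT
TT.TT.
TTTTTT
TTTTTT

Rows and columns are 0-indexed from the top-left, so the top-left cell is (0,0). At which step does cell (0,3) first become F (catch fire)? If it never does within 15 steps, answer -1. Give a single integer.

Step 1: cell (0,3)='T' (+3 fires, +1 burnt)
Step 2: cell (0,3)='F' (+6 fires, +3 burnt)
  -> target ignites at step 2
Step 3: cell (0,3)='.' (+7 fires, +6 burnt)
Step 4: cell (0,3)='.' (+6 fires, +7 burnt)
Step 5: cell (0,3)='.' (+4 fires, +6 burnt)
Step 6: cell (0,3)='.' (+1 fires, +4 burnt)
Step 7: cell (0,3)='.' (+0 fires, +1 burnt)
  fire out at step 7

2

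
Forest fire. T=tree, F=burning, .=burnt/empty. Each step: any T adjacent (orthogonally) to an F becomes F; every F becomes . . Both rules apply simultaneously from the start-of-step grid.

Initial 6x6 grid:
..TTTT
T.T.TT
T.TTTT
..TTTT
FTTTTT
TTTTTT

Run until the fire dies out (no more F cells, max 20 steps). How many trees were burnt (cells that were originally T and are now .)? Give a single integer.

Step 1: +2 fires, +1 burnt (F count now 2)
Step 2: +2 fires, +2 burnt (F count now 2)
Step 3: +3 fires, +2 burnt (F count now 3)
Step 4: +4 fires, +3 burnt (F count now 4)
Step 5: +5 fires, +4 burnt (F count now 5)
Step 6: +4 fires, +5 burnt (F count now 4)
Step 7: +3 fires, +4 burnt (F count now 3)
Step 8: +2 fires, +3 burnt (F count now 2)
Step 9: +1 fires, +2 burnt (F count now 1)
Step 10: +0 fires, +1 burnt (F count now 0)
Fire out after step 10
Initially T: 28, now '.': 34
Total burnt (originally-T cells now '.'): 26

Answer: 26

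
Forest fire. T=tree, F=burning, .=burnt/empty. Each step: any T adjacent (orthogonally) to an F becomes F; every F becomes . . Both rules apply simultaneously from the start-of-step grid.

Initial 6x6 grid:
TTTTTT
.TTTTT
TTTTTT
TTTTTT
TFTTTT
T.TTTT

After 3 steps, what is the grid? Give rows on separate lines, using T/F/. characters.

Step 1: 3 trees catch fire, 1 burn out
  TTTTTT
  .TTTTT
  TTTTTT
  TFTTTT
  F.FTTT
  T.TTTT
Step 2: 6 trees catch fire, 3 burn out
  TTTTTT
  .TTTTT
  TFTTTT
  F.FTTT
  ...FTT
  F.FTTT
Step 3: 6 trees catch fire, 6 burn out
  TTTTTT
  .FTTTT
  F.FTTT
  ...FTT
  ....FT
  ...FTT

TTTTTT
.FTTTT
F.FTTT
...FTT
....FT
...FTT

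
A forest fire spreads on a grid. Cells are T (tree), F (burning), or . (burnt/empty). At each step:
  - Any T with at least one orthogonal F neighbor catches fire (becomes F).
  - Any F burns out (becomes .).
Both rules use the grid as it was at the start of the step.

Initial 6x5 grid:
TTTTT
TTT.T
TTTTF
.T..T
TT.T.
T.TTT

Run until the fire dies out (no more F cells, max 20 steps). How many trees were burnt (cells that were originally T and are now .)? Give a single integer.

Answer: 18

Derivation:
Step 1: +3 fires, +1 burnt (F count now 3)
Step 2: +2 fires, +3 burnt (F count now 2)
Step 3: +3 fires, +2 burnt (F count now 3)
Step 4: +4 fires, +3 burnt (F count now 4)
Step 5: +3 fires, +4 burnt (F count now 3)
Step 6: +2 fires, +3 burnt (F count now 2)
Step 7: +1 fires, +2 burnt (F count now 1)
Step 8: +0 fires, +1 burnt (F count now 0)
Fire out after step 8
Initially T: 22, now '.': 26
Total burnt (originally-T cells now '.'): 18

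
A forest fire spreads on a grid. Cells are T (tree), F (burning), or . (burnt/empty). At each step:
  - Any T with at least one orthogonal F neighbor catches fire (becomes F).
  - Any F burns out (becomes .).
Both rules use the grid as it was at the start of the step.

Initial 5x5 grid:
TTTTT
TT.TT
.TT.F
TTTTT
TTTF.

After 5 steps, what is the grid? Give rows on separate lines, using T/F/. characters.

Step 1: 4 trees catch fire, 2 burn out
  TTTTT
  TT.TF
  .TT..
  TTTFF
  TTF..
Step 2: 4 trees catch fire, 4 burn out
  TTTTF
  TT.F.
  .TT..
  TTF..
  TF...
Step 3: 4 trees catch fire, 4 burn out
  TTTF.
  TT...
  .TF..
  TF...
  F....
Step 4: 3 trees catch fire, 4 burn out
  TTF..
  TT...
  .F...
  F....
  .....
Step 5: 2 trees catch fire, 3 burn out
  TF...
  TF...
  .....
  .....
  .....

TF...
TF...
.....
.....
.....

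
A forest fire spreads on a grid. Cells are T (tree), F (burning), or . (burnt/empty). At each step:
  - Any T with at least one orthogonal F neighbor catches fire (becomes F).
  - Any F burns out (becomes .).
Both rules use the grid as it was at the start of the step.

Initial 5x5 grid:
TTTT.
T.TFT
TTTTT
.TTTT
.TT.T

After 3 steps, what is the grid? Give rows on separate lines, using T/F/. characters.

Step 1: 4 trees catch fire, 1 burn out
  TTTF.
  T.F.F
  TTTFT
  .TTTT
  .TT.T
Step 2: 4 trees catch fire, 4 burn out
  TTF..
  T....
  TTF.F
  .TTFT
  .TT.T
Step 3: 4 trees catch fire, 4 burn out
  TF...
  T....
  TF...
  .TF.F
  .TT.T

TF...
T....
TF...
.TF.F
.TT.T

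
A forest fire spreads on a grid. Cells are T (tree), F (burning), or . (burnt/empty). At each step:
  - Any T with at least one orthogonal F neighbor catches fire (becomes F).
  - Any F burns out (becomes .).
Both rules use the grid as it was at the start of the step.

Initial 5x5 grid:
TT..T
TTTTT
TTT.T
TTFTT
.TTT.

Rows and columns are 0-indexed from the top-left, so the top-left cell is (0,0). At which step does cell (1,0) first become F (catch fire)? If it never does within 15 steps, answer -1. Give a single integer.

Step 1: cell (1,0)='T' (+4 fires, +1 burnt)
Step 2: cell (1,0)='T' (+6 fires, +4 burnt)
Step 3: cell (1,0)='T' (+4 fires, +6 burnt)
Step 4: cell (1,0)='F' (+3 fires, +4 burnt)
  -> target ignites at step 4
Step 5: cell (1,0)='.' (+2 fires, +3 burnt)
Step 6: cell (1,0)='.' (+0 fires, +2 burnt)
  fire out at step 6

4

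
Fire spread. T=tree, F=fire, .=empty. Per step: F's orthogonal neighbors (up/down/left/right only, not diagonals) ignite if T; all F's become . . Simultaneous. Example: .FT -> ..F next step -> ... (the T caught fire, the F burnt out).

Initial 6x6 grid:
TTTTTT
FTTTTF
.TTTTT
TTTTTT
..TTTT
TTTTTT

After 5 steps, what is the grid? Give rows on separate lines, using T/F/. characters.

Step 1: 5 trees catch fire, 2 burn out
  FTTTTF
  .FTTF.
  .TTTTF
  TTTTTT
  ..TTTT
  TTTTTT
Step 2: 7 trees catch fire, 5 burn out
  .FTTF.
  ..FF..
  .FTTF.
  TTTTTF
  ..TTTT
  TTTTTT
Step 3: 7 trees catch fire, 7 burn out
  ..FF..
  ......
  ..FF..
  TFTTF.
  ..TTTF
  TTTTTT
Step 4: 5 trees catch fire, 7 burn out
  ......
  ......
  ......
  F.FF..
  ..TTF.
  TTTTTF
Step 5: 3 trees catch fire, 5 burn out
  ......
  ......
  ......
  ......
  ..FF..
  TTTTF.

......
......
......
......
..FF..
TTTTF.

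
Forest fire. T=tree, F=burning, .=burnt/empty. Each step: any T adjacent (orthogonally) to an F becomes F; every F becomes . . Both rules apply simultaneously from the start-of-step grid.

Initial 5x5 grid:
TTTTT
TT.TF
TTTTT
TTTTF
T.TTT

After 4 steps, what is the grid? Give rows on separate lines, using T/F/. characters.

Step 1: 5 trees catch fire, 2 burn out
  TTTTF
  TT.F.
  TTTTF
  TTTF.
  T.TTF
Step 2: 4 trees catch fire, 5 burn out
  TTTF.
  TT...
  TTTF.
  TTF..
  T.TF.
Step 3: 4 trees catch fire, 4 burn out
  TTF..
  TT...
  TTF..
  TF...
  T.F..
Step 4: 3 trees catch fire, 4 burn out
  TF...
  TT...
  TF...
  F....
  T....

TF...
TT...
TF...
F....
T....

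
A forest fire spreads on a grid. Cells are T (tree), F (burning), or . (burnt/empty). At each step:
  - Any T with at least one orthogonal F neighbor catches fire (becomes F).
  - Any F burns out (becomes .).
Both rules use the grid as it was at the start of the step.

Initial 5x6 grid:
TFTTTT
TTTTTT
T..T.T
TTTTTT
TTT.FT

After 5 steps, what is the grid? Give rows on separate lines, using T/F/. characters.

Step 1: 5 trees catch fire, 2 burn out
  F.FTTT
  TFTTTT
  T..T.T
  TTTTFT
  TTT..F
Step 2: 5 trees catch fire, 5 burn out
  ...FTT
  F.FTTT
  T..T.T
  TTTF.F
  TTT...
Step 3: 6 trees catch fire, 5 burn out
  ....FT
  ...FTT
  F..F.F
  TTF...
  TTT...
Step 4: 6 trees catch fire, 6 burn out
  .....F
  ....FF
  ......
  FF....
  TTF...
Step 5: 2 trees catch fire, 6 burn out
  ......
  ......
  ......
  ......
  FF....

......
......
......
......
FF....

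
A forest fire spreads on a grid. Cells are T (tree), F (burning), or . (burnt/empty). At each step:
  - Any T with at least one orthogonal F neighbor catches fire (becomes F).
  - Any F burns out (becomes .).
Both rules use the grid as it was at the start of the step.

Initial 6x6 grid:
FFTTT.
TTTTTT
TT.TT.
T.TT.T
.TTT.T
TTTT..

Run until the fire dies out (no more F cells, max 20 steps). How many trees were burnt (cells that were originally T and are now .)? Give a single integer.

Step 1: +3 fires, +2 burnt (F count now 3)
Step 2: +4 fires, +3 burnt (F count now 4)
Step 3: +3 fires, +4 burnt (F count now 3)
Step 4: +2 fires, +3 burnt (F count now 2)
Step 5: +3 fires, +2 burnt (F count now 3)
Step 6: +2 fires, +3 burnt (F count now 2)
Step 7: +2 fires, +2 burnt (F count now 2)
Step 8: +2 fires, +2 burnt (F count now 2)
Step 9: +1 fires, +2 burnt (F count now 1)
Step 10: +1 fires, +1 burnt (F count now 1)
Step 11: +0 fires, +1 burnt (F count now 0)
Fire out after step 11
Initially T: 25, now '.': 34
Total burnt (originally-T cells now '.'): 23

Answer: 23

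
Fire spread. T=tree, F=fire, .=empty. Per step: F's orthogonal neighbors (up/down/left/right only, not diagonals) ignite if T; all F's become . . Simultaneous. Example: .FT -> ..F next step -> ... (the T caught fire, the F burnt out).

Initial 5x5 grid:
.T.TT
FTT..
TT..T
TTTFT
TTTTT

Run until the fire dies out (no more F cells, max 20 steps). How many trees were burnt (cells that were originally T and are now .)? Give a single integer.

Answer: 15

Derivation:
Step 1: +5 fires, +2 burnt (F count now 5)
Step 2: +8 fires, +5 burnt (F count now 8)
Step 3: +2 fires, +8 burnt (F count now 2)
Step 4: +0 fires, +2 burnt (F count now 0)
Fire out after step 4
Initially T: 17, now '.': 23
Total burnt (originally-T cells now '.'): 15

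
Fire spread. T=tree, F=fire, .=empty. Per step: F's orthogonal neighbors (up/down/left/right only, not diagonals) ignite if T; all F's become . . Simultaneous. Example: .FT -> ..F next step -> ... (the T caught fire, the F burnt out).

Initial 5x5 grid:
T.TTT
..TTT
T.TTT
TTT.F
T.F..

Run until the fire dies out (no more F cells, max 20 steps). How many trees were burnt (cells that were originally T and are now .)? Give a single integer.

Step 1: +2 fires, +2 burnt (F count now 2)
Step 2: +4 fires, +2 burnt (F count now 4)
Step 3: +4 fires, +4 burnt (F count now 4)
Step 4: +4 fires, +4 burnt (F count now 4)
Step 5: +0 fires, +4 burnt (F count now 0)
Fire out after step 5
Initially T: 15, now '.': 24
Total burnt (originally-T cells now '.'): 14

Answer: 14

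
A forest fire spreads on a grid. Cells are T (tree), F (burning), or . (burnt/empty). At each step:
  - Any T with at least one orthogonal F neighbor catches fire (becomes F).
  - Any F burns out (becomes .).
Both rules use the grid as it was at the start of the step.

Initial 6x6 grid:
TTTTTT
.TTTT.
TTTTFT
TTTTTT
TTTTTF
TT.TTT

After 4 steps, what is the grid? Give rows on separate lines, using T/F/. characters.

Step 1: 7 trees catch fire, 2 burn out
  TTTTTT
  .TTTF.
  TTTF.F
  TTTTFF
  TTTTF.
  TT.TTF
Step 2: 6 trees catch fire, 7 burn out
  TTTTFT
  .TTF..
  TTF...
  TTTF..
  TTTF..
  TT.TF.
Step 3: 7 trees catch fire, 6 burn out
  TTTF.F
  .TF...
  TF....
  TTF...
  TTF...
  TT.F..
Step 4: 5 trees catch fire, 7 burn out
  TTF...
  .F....
  F.....
  TF....
  TF....
  TT....

TTF...
.F....
F.....
TF....
TF....
TT....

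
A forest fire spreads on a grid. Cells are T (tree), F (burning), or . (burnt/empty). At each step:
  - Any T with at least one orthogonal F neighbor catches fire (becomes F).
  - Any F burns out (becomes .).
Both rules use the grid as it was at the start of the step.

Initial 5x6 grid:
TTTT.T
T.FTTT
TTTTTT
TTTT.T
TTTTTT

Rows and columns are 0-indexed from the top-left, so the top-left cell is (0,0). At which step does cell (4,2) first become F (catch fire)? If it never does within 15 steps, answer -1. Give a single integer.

Step 1: cell (4,2)='T' (+3 fires, +1 burnt)
Step 2: cell (4,2)='T' (+6 fires, +3 burnt)
Step 3: cell (4,2)='F' (+7 fires, +6 burnt)
  -> target ignites at step 3
Step 4: cell (4,2)='.' (+6 fires, +7 burnt)
Step 5: cell (4,2)='.' (+3 fires, +6 burnt)
Step 6: cell (4,2)='.' (+1 fires, +3 burnt)
Step 7: cell (4,2)='.' (+0 fires, +1 burnt)
  fire out at step 7

3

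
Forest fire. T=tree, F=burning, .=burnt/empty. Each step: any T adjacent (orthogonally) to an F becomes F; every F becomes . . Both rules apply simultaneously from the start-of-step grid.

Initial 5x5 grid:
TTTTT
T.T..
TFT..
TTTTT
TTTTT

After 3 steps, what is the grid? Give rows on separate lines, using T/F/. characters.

Step 1: 3 trees catch fire, 1 burn out
  TTTTT
  T.T..
  F.F..
  TFTTT
  TTTTT
Step 2: 5 trees catch fire, 3 burn out
  TTTTT
  F.F..
  .....
  F.FTT
  TFTTT
Step 3: 5 trees catch fire, 5 burn out
  FTFTT
  .....
  .....
  ...FT
  F.FTT

FTFTT
.....
.....
...FT
F.FTT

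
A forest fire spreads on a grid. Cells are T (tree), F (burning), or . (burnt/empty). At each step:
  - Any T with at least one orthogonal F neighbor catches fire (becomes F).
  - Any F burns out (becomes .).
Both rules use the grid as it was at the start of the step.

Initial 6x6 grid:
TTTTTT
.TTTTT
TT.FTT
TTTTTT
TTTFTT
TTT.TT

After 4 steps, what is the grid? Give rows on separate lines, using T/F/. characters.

Step 1: 5 trees catch fire, 2 burn out
  TTTTTT
  .TTFTT
  TT..FT
  TTTFTT
  TTF.FT
  TTT.TT
Step 2: 10 trees catch fire, 5 burn out
  TTTFTT
  .TF.FT
  TT...F
  TTF.FT
  TF...F
  TTF.FT
Step 3: 9 trees catch fire, 10 burn out
  TTF.FT
  .F...F
  TT....
  TF...F
  F.....
  TF...F
Step 4: 5 trees catch fire, 9 burn out
  TF...F
  ......
  TF....
  F.....
  ......
  F.....

TF...F
......
TF....
F.....
......
F.....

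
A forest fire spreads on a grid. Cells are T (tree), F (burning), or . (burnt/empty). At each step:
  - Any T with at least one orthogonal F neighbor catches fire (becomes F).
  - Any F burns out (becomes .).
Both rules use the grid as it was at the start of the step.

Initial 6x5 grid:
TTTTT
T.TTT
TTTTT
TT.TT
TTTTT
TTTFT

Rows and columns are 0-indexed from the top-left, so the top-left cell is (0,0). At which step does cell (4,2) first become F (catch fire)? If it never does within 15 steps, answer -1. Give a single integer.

Step 1: cell (4,2)='T' (+3 fires, +1 burnt)
Step 2: cell (4,2)='F' (+4 fires, +3 burnt)
  -> target ignites at step 2
Step 3: cell (4,2)='.' (+4 fires, +4 burnt)
Step 4: cell (4,2)='.' (+5 fires, +4 burnt)
Step 5: cell (4,2)='.' (+5 fires, +5 burnt)
Step 6: cell (4,2)='.' (+3 fires, +5 burnt)
Step 7: cell (4,2)='.' (+2 fires, +3 burnt)
Step 8: cell (4,2)='.' (+1 fires, +2 burnt)
Step 9: cell (4,2)='.' (+0 fires, +1 burnt)
  fire out at step 9

2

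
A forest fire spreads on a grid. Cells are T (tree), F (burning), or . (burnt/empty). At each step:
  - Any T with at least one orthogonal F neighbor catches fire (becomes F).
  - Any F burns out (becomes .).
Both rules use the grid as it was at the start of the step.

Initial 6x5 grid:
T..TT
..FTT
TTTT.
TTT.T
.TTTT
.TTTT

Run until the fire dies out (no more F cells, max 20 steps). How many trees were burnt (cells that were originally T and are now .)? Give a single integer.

Step 1: +2 fires, +1 burnt (F count now 2)
Step 2: +5 fires, +2 burnt (F count now 5)
Step 3: +4 fires, +5 burnt (F count now 4)
Step 4: +4 fires, +4 burnt (F count now 4)
Step 5: +3 fires, +4 burnt (F count now 3)
Step 6: +2 fires, +3 burnt (F count now 2)
Step 7: +0 fires, +2 burnt (F count now 0)
Fire out after step 7
Initially T: 21, now '.': 29
Total burnt (originally-T cells now '.'): 20

Answer: 20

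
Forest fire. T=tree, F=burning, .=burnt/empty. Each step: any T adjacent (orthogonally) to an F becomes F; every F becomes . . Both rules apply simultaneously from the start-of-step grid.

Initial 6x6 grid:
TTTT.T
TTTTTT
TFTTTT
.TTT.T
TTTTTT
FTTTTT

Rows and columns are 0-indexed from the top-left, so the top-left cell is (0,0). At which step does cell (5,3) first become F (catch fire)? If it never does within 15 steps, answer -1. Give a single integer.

Step 1: cell (5,3)='T' (+6 fires, +2 burnt)
Step 2: cell (5,3)='T' (+7 fires, +6 burnt)
Step 3: cell (5,3)='F' (+7 fires, +7 burnt)
  -> target ignites at step 3
Step 4: cell (5,3)='.' (+5 fires, +7 burnt)
Step 5: cell (5,3)='.' (+4 fires, +5 burnt)
Step 6: cell (5,3)='.' (+2 fires, +4 burnt)
Step 7: cell (5,3)='.' (+0 fires, +2 burnt)
  fire out at step 7

3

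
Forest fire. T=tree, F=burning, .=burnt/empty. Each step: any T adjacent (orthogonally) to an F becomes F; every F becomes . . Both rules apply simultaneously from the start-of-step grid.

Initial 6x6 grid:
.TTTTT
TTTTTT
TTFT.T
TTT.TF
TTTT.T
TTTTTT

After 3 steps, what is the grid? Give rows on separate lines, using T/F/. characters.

Step 1: 7 trees catch fire, 2 burn out
  .TTTTT
  TTFTTT
  TF.F.F
  TTF.F.
  TTTT.F
  TTTTTT
Step 2: 8 trees catch fire, 7 burn out
  .TFTTT
  TF.FTF
  F.....
  TF....
  TTFT..
  TTTTTF
Step 3: 10 trees catch fire, 8 burn out
  .F.FTF
  F...F.
  ......
  F.....
  TF.F..
  TTFTF.

.F.FTF
F...F.
......
F.....
TF.F..
TTFTF.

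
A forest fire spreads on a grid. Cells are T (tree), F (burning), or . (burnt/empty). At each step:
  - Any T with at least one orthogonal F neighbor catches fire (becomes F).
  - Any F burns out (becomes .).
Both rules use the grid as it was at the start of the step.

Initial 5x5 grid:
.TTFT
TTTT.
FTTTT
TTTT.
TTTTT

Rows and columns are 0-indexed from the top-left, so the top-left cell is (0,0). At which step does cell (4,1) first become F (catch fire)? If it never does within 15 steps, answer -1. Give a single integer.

Step 1: cell (4,1)='T' (+6 fires, +2 burnt)
Step 2: cell (4,1)='T' (+7 fires, +6 burnt)
Step 3: cell (4,1)='F' (+4 fires, +7 burnt)
  -> target ignites at step 3
Step 4: cell (4,1)='.' (+2 fires, +4 burnt)
Step 5: cell (4,1)='.' (+1 fires, +2 burnt)
Step 6: cell (4,1)='.' (+0 fires, +1 burnt)
  fire out at step 6

3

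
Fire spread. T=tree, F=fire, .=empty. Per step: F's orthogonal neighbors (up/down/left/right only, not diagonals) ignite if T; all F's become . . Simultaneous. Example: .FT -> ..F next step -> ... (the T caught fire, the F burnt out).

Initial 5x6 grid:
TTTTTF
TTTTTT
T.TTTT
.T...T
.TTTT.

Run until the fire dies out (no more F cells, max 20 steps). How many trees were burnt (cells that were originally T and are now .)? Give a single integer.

Answer: 17

Derivation:
Step 1: +2 fires, +1 burnt (F count now 2)
Step 2: +3 fires, +2 burnt (F count now 3)
Step 3: +4 fires, +3 burnt (F count now 4)
Step 4: +3 fires, +4 burnt (F count now 3)
Step 5: +3 fires, +3 burnt (F count now 3)
Step 6: +1 fires, +3 burnt (F count now 1)
Step 7: +1 fires, +1 burnt (F count now 1)
Step 8: +0 fires, +1 burnt (F count now 0)
Fire out after step 8
Initially T: 22, now '.': 25
Total burnt (originally-T cells now '.'): 17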